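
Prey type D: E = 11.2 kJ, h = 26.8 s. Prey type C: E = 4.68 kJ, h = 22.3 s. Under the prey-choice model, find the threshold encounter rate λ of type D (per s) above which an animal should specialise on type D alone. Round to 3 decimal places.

Drop type C once their profitability E₂/h₂ falls below the rate achievable on type D alone: E₂/h₂ = λE₁/(1 + λh₁).
Solve for λ: λE₁h₂ = E₂(1 + λh₁) → λ(E₁h₂ − E₂h₁) = E₂ → λ = E₂/(E₁h₂ − E₂h₁).
λ = 4.68/(11.2×22.3 − 4.68×26.8) = 4.68/124.3 = 0.03764 per s.

0.038 per s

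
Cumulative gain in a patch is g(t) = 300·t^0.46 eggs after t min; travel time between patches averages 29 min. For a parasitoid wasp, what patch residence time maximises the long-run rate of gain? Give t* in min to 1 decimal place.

Maximise g(t)/(T+t): set derivative to zero → g'(t)(T+t) = g(t).
g'(t) = 0.46·300·t^-0.54. Setting 0.46·300·t^-0.54 = 300·t^0.46/(29+t) gives 0.46(29+t) = t, so 0.54·t = 0.46×29.
t* = 0.46×29/0.54 = 24.7 min.

24.7 min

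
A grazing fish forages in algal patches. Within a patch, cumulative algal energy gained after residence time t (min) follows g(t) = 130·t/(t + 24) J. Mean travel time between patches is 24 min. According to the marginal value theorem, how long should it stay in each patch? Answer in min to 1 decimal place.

Optimal t* satisfies g'(t*) = g(t*)/(T + t*).
g'(t) = 130·24/(t + 24)². Setting 130·24/(t+24)² = 130t/[(t+24)(24+t)] gives 24(24+t) = t(t+24), so t² = 24×24 = 576.
t* = √576 = 24 min.

24.0 min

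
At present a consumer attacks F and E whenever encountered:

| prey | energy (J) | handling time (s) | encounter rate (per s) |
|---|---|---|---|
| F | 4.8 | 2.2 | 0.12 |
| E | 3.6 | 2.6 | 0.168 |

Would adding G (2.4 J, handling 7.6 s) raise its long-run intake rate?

Current rate: (0.12×4.8 + 0.168×3.6)/(1 + 0.12×2.2 + 0.168×2.6) = 0.6943 J/s.
G: E/h = 2.4/7.6 = 0.3158 J/s.
Since 0.3158 < R, time spent handling G is better spent searching.

No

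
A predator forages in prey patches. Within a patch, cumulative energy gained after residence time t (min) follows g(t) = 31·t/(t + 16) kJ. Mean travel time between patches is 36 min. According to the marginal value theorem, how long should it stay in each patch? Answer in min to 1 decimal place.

24.0 min

By the marginal value theorem, leave when the instantaneous gain rate g'(t) equals the habitat-wide average g(t)/(T + t).
g'(t) = 31·16/(t + 16)². Setting 31·16/(t+16)² = 31t/[(t+16)(36+t)] gives 16(36+t) = t(t+16), so t² = 16×36 = 576.
t* = √576 = 24 min.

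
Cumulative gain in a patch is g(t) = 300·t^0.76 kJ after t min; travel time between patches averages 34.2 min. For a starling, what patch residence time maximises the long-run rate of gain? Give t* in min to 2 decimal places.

Optimal t* satisfies g'(t*) = g(t*)/(T + t*).
g'(t) = 0.76·300·t^-0.24. Setting 0.76·300·t^-0.24 = 300·t^0.76/(34.2+t) gives 0.76(34.2+t) = t, so 0.24·t = 0.76×34.2.
t* = 0.76×34.2/0.24 = 108.3 min.

108.30 min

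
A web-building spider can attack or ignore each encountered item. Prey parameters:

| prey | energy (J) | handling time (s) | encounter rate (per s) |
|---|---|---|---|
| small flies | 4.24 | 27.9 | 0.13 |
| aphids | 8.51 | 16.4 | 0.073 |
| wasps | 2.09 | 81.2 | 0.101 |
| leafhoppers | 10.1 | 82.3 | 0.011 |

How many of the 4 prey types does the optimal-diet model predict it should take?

1

Rank by E/h (J/s): aphids 0.519, small flies 0.152, leafhoppers 0.123, wasps 0.0257. Include each in turn until the next type's E/h falls below the running intake rate.
Rate on top 1: 0.2827. small flies: 0.152 < 0.2827 → exclude; stop.
Optimal diet: aphids — 1 of 4 types.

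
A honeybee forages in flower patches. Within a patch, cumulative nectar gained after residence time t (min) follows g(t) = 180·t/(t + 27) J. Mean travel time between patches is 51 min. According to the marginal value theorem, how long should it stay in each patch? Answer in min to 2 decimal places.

Maximise g(t)/(T+t): set derivative to zero → g'(t)(T+t) = g(t).
g'(t) = 180·27/(t + 27)². Setting 180·27/(t+27)² = 180t/[(t+27)(51+t)] gives 27(51+t) = t(t+27), so t² = 27×51 = 1377.
t* = √1377 = 37.11 min.

37.11 min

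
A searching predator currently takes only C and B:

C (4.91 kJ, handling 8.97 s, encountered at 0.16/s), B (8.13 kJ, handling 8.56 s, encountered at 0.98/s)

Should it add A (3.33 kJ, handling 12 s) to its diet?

No

Current rate: (0.16×4.91 + 0.98×8.13)/(1 + 0.16×8.97 + 0.98×8.56) = 0.8087 kJ/s.
A: E/h = 3.33/12 = 0.2775 kJ/s.
Since 0.2775 < R, time spent handling A is better spent searching.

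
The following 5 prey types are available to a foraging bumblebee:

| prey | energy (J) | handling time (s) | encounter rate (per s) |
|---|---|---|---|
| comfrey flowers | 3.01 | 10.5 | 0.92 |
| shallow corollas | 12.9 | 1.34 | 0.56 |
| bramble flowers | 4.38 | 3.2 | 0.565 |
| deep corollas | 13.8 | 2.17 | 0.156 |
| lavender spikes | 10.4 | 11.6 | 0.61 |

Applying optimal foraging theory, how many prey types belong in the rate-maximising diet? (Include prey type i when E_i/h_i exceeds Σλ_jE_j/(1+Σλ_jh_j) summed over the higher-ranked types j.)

2

E/h in descending order: shallow corollas 9.63, deep corollas 6.36, bramble flowers 1.37, lavender spikes 0.897, comfrey flowers 0.287 J/s. The optimal diet is the largest prefix of this list for which every included type satisfies E_i/h_i > R on the types above it.
Rate on top 1: 4.127. deep corollas: 6.36 > 4.127 → include.
Rate on top 2: 4.489. bramble flowers: 1.37 < 4.489 → exclude; stop.
Optimal diet: shallow corollas, deep corollas — 2 of 5 types.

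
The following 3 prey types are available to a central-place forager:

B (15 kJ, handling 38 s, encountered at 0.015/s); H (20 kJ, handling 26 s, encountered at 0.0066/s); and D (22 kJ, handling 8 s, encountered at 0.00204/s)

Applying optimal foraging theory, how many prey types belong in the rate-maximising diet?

3

Rank by E/h (kJ/s): D 2.75, H 0.769, B 0.395. Include each in turn until the next type's E/h falls below the running intake rate.
Rate on top 1: 0.04416. H: 0.769 > 0.04416 → include.
Rate on top 2: 0.1489. B: 0.395 > 0.1489 → include.
Optimal diet: D, H, B — 3 of 3 types.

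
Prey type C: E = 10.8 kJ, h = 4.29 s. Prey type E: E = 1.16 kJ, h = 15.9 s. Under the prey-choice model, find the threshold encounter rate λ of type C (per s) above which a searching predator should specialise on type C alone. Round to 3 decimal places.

0.007 per s

Drop type E once their profitability E₂/h₂ falls below the rate achievable on type C alone: E₂/h₂ = λE₁/(1 + λh₁).
Solve for λ: λE₁h₂ = E₂(1 + λh₁) → λ(E₁h₂ − E₂h₁) = E₂ → λ = E₂/(E₁h₂ − E₂h₁).
λ = 1.16/(10.8×15.9 − 1.16×4.29) = 1.16/166.7 = 0.006957 per s.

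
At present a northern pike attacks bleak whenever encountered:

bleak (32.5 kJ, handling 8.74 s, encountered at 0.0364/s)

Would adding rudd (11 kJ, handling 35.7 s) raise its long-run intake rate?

No

On bleak alone, R = ΣλE/(1+Σλh) = 1.183/1.318 = 0.8975 kJ/s.
Profitability of rudd: 11/35.7 = 0.3081 kJ/s.
0.3081 < 0.8975, so adding rudd would lower the average — exclude it.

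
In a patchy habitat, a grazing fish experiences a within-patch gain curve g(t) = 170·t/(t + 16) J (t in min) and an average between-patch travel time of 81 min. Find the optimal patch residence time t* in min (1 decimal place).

36.0 min

By the marginal value theorem, leave when the instantaneous gain rate g'(t) equals the habitat-wide average g(t)/(T + t).
g'(t) = 170·16/(t + 16)². Setting 170·16/(t+16)² = 170t/[(t+16)(81+t)] gives 16(81+t) = t(t+16), so t² = 16×81 = 1296.
t* = √1296 = 36 min.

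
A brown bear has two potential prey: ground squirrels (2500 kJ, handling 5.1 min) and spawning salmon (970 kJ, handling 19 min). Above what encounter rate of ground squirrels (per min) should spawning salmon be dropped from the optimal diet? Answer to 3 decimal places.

0.023 per min

At the threshold, the rate on ground squirrels alone equals the profitability of spawning salmon: λ·2500/(1 + λ·5.1) = 970/19 = 51.05.
Rearranging, λ(2500 − 51.05×5.1) = 51.05, so λ = 51.05/2240 = 0.0228 per min.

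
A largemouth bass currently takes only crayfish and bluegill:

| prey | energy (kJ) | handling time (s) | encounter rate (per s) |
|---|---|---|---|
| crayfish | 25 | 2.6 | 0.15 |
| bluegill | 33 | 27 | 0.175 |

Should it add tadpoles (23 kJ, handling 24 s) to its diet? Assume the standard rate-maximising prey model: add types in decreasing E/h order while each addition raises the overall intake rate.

No

Intake rate on the current diet: R = (0.15×25 + 0.175×33) / (1 + 0.15×2.6 + 0.175×27) = 9.525/6.115 = 1.558 kJ/s.
Profitability of tadpoles: 23/24 = 0.9583 kJ/s.
Since 0.9583 < R, time spent handling tadpoles is better spent searching.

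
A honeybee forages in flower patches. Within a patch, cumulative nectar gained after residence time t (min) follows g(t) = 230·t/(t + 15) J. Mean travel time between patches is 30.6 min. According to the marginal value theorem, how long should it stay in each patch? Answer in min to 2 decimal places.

21.42 min

By the marginal value theorem, leave when the instantaneous gain rate g'(t) equals the habitat-wide average g(t)/(T + t).
g'(t) = 230·15/(t + 15)². Setting 230·15/(t+15)² = 230t/[(t+15)(30.6+t)] gives 15(30.6+t) = t(t+15), so t² = 15×30.6 = 459.
t* = √459 = 21.42 min.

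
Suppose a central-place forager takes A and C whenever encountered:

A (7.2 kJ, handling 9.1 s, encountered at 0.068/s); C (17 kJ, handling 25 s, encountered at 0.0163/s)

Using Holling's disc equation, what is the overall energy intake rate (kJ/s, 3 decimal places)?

0.378 kJ/s

R = (0.068×7.2 + 0.0163×17) / (1 + 0.068×9.1 + 0.0163×25) = 0.7667/2.026 = 0.3784 kJ/s.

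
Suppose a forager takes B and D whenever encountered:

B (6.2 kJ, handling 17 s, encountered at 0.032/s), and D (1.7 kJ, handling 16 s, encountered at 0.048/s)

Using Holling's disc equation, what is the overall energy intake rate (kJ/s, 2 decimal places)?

R = Σλ_iE_i / (1 + Σλ_ih_i)
Numerator: 0.032×6.2 + 0.048×1.7 = 0.28
Denominator: 1 + 0.032×17 + 0.048×16 = 2.312
R = 0.28/2.312 = 0.1211 kJ/s

0.12 kJ/s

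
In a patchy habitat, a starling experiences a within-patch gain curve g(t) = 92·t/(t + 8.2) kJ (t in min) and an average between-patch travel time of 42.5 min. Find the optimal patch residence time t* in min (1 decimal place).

18.7 min

Maximise g(t)/(T+t): set derivative to zero → g'(t)(T+t) = g(t).
g'(t) = 92·8.2/(t + 8.2)². Setting 92·8.2/(t+8.2)² = 92t/[(t+8.2)(42.5+t)] gives 8.2(42.5+t) = t(t+8.2), so t² = 8.2×42.5 = 348.5.
t* = √348.5 = 18.67 min.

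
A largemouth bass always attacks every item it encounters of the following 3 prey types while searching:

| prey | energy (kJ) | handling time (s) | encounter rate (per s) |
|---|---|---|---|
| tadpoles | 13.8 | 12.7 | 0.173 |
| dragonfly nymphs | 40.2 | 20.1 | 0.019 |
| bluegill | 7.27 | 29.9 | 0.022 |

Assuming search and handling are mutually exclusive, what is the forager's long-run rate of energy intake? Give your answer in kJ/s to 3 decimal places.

Energy encountered per unit search time: 0.173×13.8 + 0.019×40.2 + 0.022×7.27 = 3.311 kJ/s.
Handling time per unit search time: 0.173×12.7 + 0.019×20.1 + 0.022×29.9 = 3.237.
Rate = 3.311/(1 + 3.237) = 0.7815 kJ/s.

0.782 kJ/s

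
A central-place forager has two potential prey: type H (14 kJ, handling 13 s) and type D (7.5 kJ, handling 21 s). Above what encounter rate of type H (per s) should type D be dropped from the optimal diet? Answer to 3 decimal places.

0.038 per s

The zero-one rule: include type D iff E₂/h₂ > λE₁/(1+λh₁). Equality gives the switch point.
λE₁h₂ = E₂ + λE₂h₁ ⇒ λ = E₂/(E₁h₂ − E₂h₁) = 7.5/(294 − 97.5) = 0.03817 per s.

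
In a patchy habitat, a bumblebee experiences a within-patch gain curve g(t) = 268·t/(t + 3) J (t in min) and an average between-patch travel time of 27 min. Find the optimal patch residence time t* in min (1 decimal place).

By the marginal value theorem, leave when the instantaneous gain rate g'(t) equals the habitat-wide average g(t)/(T + t).
g'(t) = 268·3/(t + 3)². Setting 268·3/(t+3)² = 268t/[(t+3)(27+t)] gives 3(27+t) = t(t+3), so t² = 3×27 = 81.
t* = √81 = 9 min.

9.0 min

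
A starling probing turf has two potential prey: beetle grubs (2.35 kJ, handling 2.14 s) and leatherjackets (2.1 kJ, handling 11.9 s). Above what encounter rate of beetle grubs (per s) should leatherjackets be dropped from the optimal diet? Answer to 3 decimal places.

The zero-one rule: include leatherjackets iff E₂/h₂ > λE₁/(1+λh₁). Equality gives the switch point.
λE₁h₂ = E₂ + λE₂h₁ ⇒ λ = E₂/(E₁h₂ − E₂h₁) = 2.1/(27.97 − 4.494) = 0.08947 per s.

0.089 per s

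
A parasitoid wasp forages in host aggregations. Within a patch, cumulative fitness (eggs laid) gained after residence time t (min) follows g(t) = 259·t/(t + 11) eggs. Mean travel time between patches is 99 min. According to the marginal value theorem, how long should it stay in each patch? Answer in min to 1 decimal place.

33.0 min

By the marginal value theorem, leave when the instantaneous gain rate g'(t) equals the habitat-wide average g(t)/(T + t).
g'(t) = 259·11/(t + 11)². Setting 259·11/(t+11)² = 259t/[(t+11)(99+t)] gives 11(99+t) = t(t+11), so t² = 11×99 = 1089.
t* = √1089 = 33 min.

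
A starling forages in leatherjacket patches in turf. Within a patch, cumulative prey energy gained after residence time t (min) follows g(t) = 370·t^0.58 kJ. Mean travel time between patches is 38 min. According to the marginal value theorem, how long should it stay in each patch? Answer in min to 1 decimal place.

52.5 min

Maximise g(t)/(T+t): set derivative to zero → g'(t)(T+t) = g(t).
g'(t) = 0.58·370·t^-0.42. Setting 0.58·370·t^-0.42 = 370·t^0.58/(38+t) gives 0.58(38+t) = t, so 0.42·t = 0.58×38.
t* = 0.58×38/0.42 = 52.48 min.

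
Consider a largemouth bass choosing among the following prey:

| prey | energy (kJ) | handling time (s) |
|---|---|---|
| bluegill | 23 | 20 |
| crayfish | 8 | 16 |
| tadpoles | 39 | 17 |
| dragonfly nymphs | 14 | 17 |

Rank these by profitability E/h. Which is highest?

In descending order of E/h:
tadpoles: 39/17 = 2.29 kJ/s
bluegill: 23/20 = 1.15 kJ/s
dragonfly nymphs: 14/17 = 0.824 kJ/s
crayfish: 8/16 = 0.5 kJ/s

tadpoles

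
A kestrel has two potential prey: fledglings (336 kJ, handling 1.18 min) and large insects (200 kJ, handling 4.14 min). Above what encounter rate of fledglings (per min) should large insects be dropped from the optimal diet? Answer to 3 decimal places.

0.173 per min

At the threshold, the rate on fledglings alone equals the profitability of large insects: λ·336/(1 + λ·1.18) = 200/4.14 = 48.31.
Rearranging, λ(336 − 48.31×1.18) = 48.31, so λ = 48.31/279 = 0.1732 per min.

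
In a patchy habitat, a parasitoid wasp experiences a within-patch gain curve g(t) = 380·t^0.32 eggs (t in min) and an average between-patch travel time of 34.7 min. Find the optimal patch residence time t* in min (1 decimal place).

Maximise g(t)/(T+t): set derivative to zero → g'(t)(T+t) = g(t).
g'(t) = 0.32·380·t^-0.68. Setting 0.32·380·t^-0.68 = 380·t^0.32/(34.7+t) gives 0.32(34.7+t) = t, so 0.68·t = 0.32×34.7.
t* = 0.32×34.7/0.68 = 16.33 min.

16.3 min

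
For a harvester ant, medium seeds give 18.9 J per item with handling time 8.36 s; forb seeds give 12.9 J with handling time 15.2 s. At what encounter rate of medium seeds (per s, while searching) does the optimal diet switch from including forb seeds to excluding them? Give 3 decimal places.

Drop forb seeds once their profitability E₂/h₂ falls below the rate achievable on medium seeds alone: E₂/h₂ = λE₁/(1 + λh₁).
Solve for λ: λE₁h₂ = E₂(1 + λh₁) → λ(E₁h₂ − E₂h₁) = E₂ → λ = E₂/(E₁h₂ − E₂h₁).
λ = 12.9/(18.9×15.2 − 12.9×8.36) = 12.9/179.4 = 0.07189 per s.

0.072 per s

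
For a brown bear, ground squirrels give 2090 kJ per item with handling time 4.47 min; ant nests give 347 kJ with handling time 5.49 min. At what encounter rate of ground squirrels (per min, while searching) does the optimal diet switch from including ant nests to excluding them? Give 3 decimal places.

0.035 per min

At the threshold, the rate on ground squirrels alone equals the profitability of ant nests: λ·2090/(1 + λ·4.47) = 347/5.49 = 63.21.
Rearranging, λ(2090 − 63.21×4.47) = 63.21, so λ = 63.21/1807 = 0.03497 per min.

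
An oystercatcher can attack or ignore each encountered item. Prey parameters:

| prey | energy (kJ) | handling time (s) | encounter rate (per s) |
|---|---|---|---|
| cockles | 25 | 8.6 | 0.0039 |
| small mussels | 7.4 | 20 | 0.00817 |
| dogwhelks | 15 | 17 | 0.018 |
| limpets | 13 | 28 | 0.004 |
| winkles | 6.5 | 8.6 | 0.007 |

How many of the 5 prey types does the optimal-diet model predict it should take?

5

Rank by E/h (kJ/s): cockles 2.91, dogwhelks 0.882, winkles 0.756, limpets 0.464, small mussels 0.37. Include each in turn until the next type's E/h falls below the running intake rate.
Rate on top 1: 0.09434. dogwhelks: 0.882 > 0.09434 → include.
Rate on top 2: 0.2743. winkles: 0.756 > 0.2743 → include.
Rate on top 3: 0.2951. limpets: 0.464 > 0.2951 → include.
Rate on top 4: 0.3076. small mussels: 0.37 > 0.3076 → include.
Optimal diet: cockles, dogwhelks, winkles, limpets, small mussels — 5 of 5 types.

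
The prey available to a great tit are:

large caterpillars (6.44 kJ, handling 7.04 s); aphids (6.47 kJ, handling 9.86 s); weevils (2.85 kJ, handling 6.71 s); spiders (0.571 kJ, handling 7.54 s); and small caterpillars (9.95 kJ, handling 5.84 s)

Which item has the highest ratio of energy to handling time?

small caterpillars

In descending order of E/h:
small caterpillars: 9.95/5.84 = 1.7 kJ/s
large caterpillars: 6.44/7.04 = 0.915 kJ/s
aphids: 6.47/9.86 = 0.656 kJ/s
weevils: 2.85/6.71 = 0.425 kJ/s
spiders: 0.571/7.54 = 0.0757 kJ/s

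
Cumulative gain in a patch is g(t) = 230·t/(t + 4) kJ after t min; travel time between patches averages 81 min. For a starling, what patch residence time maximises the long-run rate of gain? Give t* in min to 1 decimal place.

18.0 min

Optimal t* satisfies g'(t*) = g(t*)/(T + t*).
g'(t) = 230·4/(t + 4)². Setting 230·4/(t+4)² = 230t/[(t+4)(81+t)] gives 4(81+t) = t(t+4), so t² = 4×81 = 324.
t* = √324 = 18 min.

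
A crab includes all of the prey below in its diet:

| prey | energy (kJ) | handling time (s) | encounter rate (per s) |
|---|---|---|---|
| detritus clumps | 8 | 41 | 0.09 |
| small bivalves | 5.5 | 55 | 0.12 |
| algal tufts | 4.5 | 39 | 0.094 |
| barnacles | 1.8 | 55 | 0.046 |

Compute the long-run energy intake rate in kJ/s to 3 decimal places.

0.108 kJ/s

R = (0.09×8 + 0.12×5.5 + 0.094×4.5 + 0.046×1.8) / (1 + 0.09×41 + 0.12×55 + 0.094×39 + 0.046×55) = 1.886/17.49 = 0.1078 kJ/s.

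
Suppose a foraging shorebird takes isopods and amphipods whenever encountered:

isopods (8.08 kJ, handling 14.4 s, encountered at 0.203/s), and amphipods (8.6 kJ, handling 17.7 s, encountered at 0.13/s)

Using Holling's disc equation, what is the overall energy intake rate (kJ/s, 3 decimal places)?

0.443 kJ/s

R = Σλ_iE_i / (1 + Σλ_ih_i)
Numerator: 0.203×8.08 + 0.13×8.6 = 2.758
Denominator: 1 + 0.203×14.4 + 0.13×17.7 = 6.224
R = 2.758/6.224 = 0.4431 kJ/s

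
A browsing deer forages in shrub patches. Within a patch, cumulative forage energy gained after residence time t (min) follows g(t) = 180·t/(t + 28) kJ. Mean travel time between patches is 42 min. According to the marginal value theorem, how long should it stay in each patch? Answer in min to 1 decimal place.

34.3 min

Maximise g(t)/(T+t): set derivative to zero → g'(t)(T+t) = g(t).
g'(t) = 180·28/(t + 28)². Setting 180·28/(t+28)² = 180t/[(t+28)(42+t)] gives 28(42+t) = t(t+28), so t² = 28×42 = 1176.
t* = √1176 = 34.29 min.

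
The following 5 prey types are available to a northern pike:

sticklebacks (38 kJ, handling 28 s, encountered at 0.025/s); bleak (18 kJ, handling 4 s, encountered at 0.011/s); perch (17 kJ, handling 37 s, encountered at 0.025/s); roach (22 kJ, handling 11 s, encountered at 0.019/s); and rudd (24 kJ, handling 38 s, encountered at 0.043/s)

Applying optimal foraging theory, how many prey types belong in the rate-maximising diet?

Rank by E/h (kJ/s): bleak 4.5, roach 2, sticklebacks 1.36, rudd 0.632, perch 0.459. Include each in turn until the next type's E/h falls below the running intake rate.
Rate on top 1: 0.1897. roach: 2 > 0.1897 → include.
Rate on top 2: 0.4916. sticklebacks: 1.36 > 0.4916 → include.
Rate on top 3: 0.8018. rudd: 0.632 < 0.8018 → exclude; stop.
Optimal diet: bleak, roach, sticklebacks — 3 of 5 types.

3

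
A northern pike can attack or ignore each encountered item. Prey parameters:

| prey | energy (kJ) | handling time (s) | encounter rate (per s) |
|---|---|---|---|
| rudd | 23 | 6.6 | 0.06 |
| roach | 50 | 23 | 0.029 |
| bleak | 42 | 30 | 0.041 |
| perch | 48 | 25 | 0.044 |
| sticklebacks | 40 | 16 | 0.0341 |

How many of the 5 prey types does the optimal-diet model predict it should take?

E/h in descending order: rudd 3.48, sticklebacks 2.5, roach 2.17, perch 1.92, bleak 1.4 kJ/s. The optimal diet is the largest prefix of this list for which every included type satisfies E_i/h_i > R on the types above it.
Rate on top 1: 0.9885. sticklebacks: 2.5 > 0.9885 → include.
Rate on top 2: 1.413. roach: 2.17 > 1.413 → include.
Rate on top 3: 1.608. perch: 1.92 > 1.608 → include.
Rate on top 4: 1.7. bleak: 1.4 < 1.7 → exclude; stop.
Optimal diet: rudd, sticklebacks, roach, perch — 4 of 5 types.

4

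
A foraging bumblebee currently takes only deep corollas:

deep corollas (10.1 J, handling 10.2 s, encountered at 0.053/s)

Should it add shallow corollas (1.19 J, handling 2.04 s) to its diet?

On deep corollas alone, R = ΣλE/(1+Σλh) = 0.5353/1.541 = 0.3475 J/s.
Profitability of shallow corollas: 1.19/2.04 = 0.5833 J/s.
0.5833 > 0.3475, so adding shallow corollas raises the average — include it.

Yes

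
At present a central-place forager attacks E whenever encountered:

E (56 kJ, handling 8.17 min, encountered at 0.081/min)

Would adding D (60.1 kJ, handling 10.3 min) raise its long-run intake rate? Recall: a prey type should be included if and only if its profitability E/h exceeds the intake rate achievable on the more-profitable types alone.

On E alone, R = ΣλE/(1+Σλh) = 4.536/1.662 = 2.73 kJ/min.
Profitability of D: 60.1/10.3 = 5.835 kJ/min.
5.835 > 2.73, so adding D raises the average — include it.

Yes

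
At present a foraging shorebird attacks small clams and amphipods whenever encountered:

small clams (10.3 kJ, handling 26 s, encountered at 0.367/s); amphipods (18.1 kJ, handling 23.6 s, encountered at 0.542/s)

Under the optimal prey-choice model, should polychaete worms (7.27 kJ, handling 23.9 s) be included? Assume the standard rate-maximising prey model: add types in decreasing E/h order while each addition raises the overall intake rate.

Intake rate on the current diet: R = (0.367×10.3 + 0.542×18.1) / (1 + 0.367×26 + 0.542×23.6) = 13.59/23.33 = 0.5824 kJ/s.
polychaete worms: E/h = 7.27/23.9 = 0.3042 kJ/s.
0.3042 < 0.5824, so adding polychaete worms would lower the average — exclude it.

No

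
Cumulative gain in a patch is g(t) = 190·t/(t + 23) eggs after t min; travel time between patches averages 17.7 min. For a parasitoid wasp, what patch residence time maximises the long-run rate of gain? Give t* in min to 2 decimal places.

20.18 min

By the marginal value theorem, leave when the instantaneous gain rate g'(t) equals the habitat-wide average g(t)/(T + t).
g'(t) = 190·23/(t + 23)². Setting 190·23/(t+23)² = 190t/[(t+23)(17.7+t)] gives 23(17.7+t) = t(t+23), so t² = 23×17.7 = 407.1.
t* = √407.1 = 20.18 min.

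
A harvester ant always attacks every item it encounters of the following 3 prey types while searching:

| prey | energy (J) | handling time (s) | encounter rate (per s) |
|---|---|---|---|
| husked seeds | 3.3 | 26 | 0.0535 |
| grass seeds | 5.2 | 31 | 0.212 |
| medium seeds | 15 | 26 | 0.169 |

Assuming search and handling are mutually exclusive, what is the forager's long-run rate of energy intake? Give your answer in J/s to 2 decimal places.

0.29 J/s

Energy encountered per unit search time: 0.0535×3.3 + 0.212×5.2 + 0.169×15 = 3.814 J/s.
Handling time per unit search time: 0.0535×26 + 0.212×31 + 0.169×26 = 12.36.
Rate = 3.814/(1 + 12.36) = 0.2855 J/s.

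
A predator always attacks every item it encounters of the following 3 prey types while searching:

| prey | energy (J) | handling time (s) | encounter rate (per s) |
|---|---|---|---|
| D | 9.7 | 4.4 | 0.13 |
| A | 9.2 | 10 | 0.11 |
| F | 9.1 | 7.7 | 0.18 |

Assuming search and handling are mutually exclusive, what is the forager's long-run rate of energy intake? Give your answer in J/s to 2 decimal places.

0.96 J/s

Energy encountered per unit search time: 0.13×9.7 + 0.11×9.2 + 0.18×9.1 = 3.911 J/s.
Handling time per unit search time: 0.13×4.4 + 0.11×10 + 0.18×7.7 = 3.058.
Rate = 3.911/(1 + 3.058) = 0.9638 J/s.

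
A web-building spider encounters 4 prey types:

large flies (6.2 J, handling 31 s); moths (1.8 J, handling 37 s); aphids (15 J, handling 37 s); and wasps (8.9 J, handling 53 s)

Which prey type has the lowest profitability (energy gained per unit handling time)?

moths

Profitability E/h (J/s): large flies = 6.2/31 = 0.2, moths = 1.8/37 = 0.0486, aphids = 15/37 = 0.405, wasps = 8.9/53 = 0.168.
Ranked: aphids > large flies > wasps > moths.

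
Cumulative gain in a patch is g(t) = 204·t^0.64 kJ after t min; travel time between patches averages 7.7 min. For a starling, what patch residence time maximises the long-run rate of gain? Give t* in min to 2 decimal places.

13.69 min

Maximise g(t)/(T+t): set derivative to zero → g'(t)(T+t) = g(t).
g'(t) = 0.64·204·t^-0.36. Setting 0.64·204·t^-0.36 = 204·t^0.64/(7.7+t) gives 0.64(7.7+t) = t, so 0.36·t = 0.64×7.7.
t* = 0.64×7.7/0.36 = 13.69 min.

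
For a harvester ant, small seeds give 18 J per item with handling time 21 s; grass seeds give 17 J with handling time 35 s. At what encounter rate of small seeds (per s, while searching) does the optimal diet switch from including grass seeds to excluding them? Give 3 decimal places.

0.062 per s

At the threshold, the rate on small seeds alone equals the profitability of grass seeds: λ·18/(1 + λ·21) = 17/35 = 0.4857.
Rearranging, λ(18 − 0.4857×21) = 0.4857, so λ = 0.4857/7.8 = 0.06227 per s.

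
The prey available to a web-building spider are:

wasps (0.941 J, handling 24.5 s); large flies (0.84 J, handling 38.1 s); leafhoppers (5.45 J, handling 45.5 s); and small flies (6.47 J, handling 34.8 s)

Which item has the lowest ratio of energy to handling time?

In descending order of E/h:
small flies: 6.47/34.8 = 0.186 J/s
leafhoppers: 5.45/45.5 = 0.12 J/s
wasps: 0.941/24.5 = 0.0384 J/s
large flies: 0.84/38.1 = 0.022 J/s

large flies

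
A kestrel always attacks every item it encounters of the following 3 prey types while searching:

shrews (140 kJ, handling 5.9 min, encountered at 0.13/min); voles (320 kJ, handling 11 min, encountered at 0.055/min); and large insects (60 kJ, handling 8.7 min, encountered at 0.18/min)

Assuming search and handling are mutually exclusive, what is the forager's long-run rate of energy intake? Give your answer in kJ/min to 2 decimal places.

R = (0.13×140 + 0.055×320 + 0.18×60) / (1 + 0.13×5.9 + 0.055×11 + 0.18×8.7) = 46.6/3.938 = 11.83 kJ/min.

11.83 kJ/min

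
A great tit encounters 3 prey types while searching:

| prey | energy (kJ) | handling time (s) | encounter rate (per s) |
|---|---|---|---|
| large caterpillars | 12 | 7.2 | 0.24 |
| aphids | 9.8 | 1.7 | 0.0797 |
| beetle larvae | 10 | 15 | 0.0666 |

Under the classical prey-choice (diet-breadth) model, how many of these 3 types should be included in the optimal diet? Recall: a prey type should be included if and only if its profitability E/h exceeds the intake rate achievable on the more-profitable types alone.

Rank by E/h (kJ/s): aphids 5.76, large caterpillars 1.67, beetle larvae 0.667. Include each in turn until the next type's E/h falls below the running intake rate.
Rate on top 1: 0.6879. large caterpillars: 1.67 > 0.6879 → include.
Rate on top 2: 1.279. beetle larvae: 0.667 < 1.279 → exclude; stop.
Optimal diet: aphids, large caterpillars — 2 of 3 types.

2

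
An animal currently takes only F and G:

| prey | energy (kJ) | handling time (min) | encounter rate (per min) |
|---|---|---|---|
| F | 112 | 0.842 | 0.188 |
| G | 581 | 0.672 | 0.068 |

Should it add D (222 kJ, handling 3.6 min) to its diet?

Yes

Current rate: (0.188×112 + 0.068×581)/(1 + 0.188×0.842 + 0.068×0.672) = 50.3 kJ/min.
D: E/h = 222/3.6 = 61.67 kJ/min.
61.67 > 50.3, so adding D raises the average — include it.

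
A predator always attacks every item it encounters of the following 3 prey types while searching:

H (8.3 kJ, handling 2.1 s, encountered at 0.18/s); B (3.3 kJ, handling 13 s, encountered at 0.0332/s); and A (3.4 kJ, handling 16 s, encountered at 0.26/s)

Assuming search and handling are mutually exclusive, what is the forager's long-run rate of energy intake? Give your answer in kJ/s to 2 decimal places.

0.42 kJ/s

R = Σλ_iE_i / (1 + Σλ_ih_i)
Numerator: 0.18×8.3 + 0.0332×3.3 + 0.26×3.4 = 2.488
Denominator: 1 + 0.18×2.1 + 0.0332×13 + 0.26×16 = 5.97
R = 2.488/5.97 = 0.4167 kJ/s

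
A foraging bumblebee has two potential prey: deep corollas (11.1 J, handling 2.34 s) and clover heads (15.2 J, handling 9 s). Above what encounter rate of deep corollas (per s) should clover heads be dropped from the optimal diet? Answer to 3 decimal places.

At the threshold, the rate on deep corollas alone equals the profitability of clover heads: λ·11.1/(1 + λ·2.34) = 15.2/9 = 1.689.
Rearranging, λ(11.1 − 1.689×2.34) = 1.689, so λ = 1.689/7.148 = 0.2363 per s.

0.236 per s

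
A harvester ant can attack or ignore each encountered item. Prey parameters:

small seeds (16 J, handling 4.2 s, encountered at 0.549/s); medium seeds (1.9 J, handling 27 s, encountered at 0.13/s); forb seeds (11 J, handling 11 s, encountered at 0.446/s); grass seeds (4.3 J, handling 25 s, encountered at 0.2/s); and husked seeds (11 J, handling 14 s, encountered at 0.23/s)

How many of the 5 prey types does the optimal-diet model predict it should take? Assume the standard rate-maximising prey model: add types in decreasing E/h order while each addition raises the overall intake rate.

1

E/h in descending order: small seeds 3.81, forb seeds 1, husked seeds 0.786, grass seeds 0.172, medium seeds 0.0704 J/s. The optimal diet is the largest prefix of this list for which every included type satisfies E_i/h_i > R on the types above it.
Rate on top 1: 2.657. forb seeds: 1 < 2.657 → exclude; stop.
Optimal diet: small seeds — 1 of 5 types.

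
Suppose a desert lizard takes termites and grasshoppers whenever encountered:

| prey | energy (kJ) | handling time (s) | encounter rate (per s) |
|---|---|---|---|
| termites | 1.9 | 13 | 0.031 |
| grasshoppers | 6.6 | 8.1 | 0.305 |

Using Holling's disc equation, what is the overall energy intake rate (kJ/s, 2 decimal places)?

R = (0.031×1.9 + 0.305×6.6) / (1 + 0.031×13 + 0.305×8.1) = 2.072/3.873 = 0.5349 kJ/s.

0.53 kJ/s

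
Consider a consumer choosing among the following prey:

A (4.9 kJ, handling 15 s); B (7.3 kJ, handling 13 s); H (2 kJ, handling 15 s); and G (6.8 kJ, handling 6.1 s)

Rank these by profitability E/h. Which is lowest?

H

Profitability E/h (kJ/s): A = 4.9/15 = 0.327, B = 7.3/13 = 0.562, H = 2/15 = 0.133, G = 6.8/6.1 = 1.11.
Ranked: G > B > A > H.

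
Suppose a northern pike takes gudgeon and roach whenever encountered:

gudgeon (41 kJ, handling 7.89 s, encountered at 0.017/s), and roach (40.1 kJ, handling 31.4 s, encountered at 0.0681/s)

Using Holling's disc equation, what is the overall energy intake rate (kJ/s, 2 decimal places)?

1.05 kJ/s

R = Σλ_iE_i / (1 + Σλ_ih_i)
Numerator: 0.017×41 + 0.0681×40.1 = 3.428
Denominator: 1 + 0.017×7.89 + 0.0681×31.4 = 3.272
R = 3.428/3.272 = 1.047 kJ/s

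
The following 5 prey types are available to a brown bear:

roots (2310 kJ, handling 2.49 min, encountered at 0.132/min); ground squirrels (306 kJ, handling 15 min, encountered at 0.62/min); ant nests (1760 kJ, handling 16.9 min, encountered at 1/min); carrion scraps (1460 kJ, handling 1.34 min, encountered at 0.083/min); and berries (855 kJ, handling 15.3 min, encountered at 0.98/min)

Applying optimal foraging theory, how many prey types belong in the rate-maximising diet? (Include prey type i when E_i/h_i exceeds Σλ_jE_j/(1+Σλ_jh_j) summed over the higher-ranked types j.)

Rank by E/h (kJ/min): carrion scraps 1.09e+03, roots 928, ant nests 104, berries 55.9, ground squirrels 20.4. Include each in turn until the next type's E/h falls below the running intake rate.
Rate on top 1: 109.1. roots: 928 > 109.1 → include.
Rate on top 2: 295.9. ant nests: 104 < 295.9 → exclude; stop.
Optimal diet: carrion scraps, roots — 2 of 5 types.

2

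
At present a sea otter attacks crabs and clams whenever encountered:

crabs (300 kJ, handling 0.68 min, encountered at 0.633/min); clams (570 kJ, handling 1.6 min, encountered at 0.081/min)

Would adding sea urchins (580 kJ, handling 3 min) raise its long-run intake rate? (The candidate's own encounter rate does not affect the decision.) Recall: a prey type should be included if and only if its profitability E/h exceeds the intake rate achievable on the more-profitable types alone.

Yes

Current rate: (0.633×300 + 0.081×570)/(1 + 0.633×0.68 + 0.081×1.6) = 151.3 kJ/min.
sea urchins: E/h = 580/3 = 193.3 kJ/min.
193.3 > 151.3, so adding sea urchins raises the average — include it.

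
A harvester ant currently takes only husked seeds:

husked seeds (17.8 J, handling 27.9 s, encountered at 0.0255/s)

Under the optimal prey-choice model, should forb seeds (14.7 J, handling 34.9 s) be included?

Yes

On husked seeds alone, R = ΣλE/(1+Σλh) = 0.4539/1.711 = 0.2652 J/s.
Profitability of forb seeds: 14.7/34.9 = 0.4212 J/s.
0.4212 > 0.2652, so adding forb seeds raises the average — include it.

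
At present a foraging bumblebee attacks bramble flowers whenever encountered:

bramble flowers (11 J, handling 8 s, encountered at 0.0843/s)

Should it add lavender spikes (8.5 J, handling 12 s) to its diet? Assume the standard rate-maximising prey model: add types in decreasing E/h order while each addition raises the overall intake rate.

On bramble flowers alone, R = ΣλE/(1+Σλh) = 0.9273/1.674 = 0.5538 J/s.
Profitability of lavender spikes: 8.5/12 = 0.7083 J/s.
Since 0.7083 > R, including lavender spikes increases the long-run rate.

Yes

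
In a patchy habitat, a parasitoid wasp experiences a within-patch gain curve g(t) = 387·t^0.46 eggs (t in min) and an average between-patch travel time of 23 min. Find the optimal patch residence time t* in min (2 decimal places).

By the marginal value theorem, leave when the instantaneous gain rate g'(t) equals the habitat-wide average g(t)/(T + t).
g'(t) = 0.46·387·t^-0.54. Setting 0.46·387·t^-0.54 = 387·t^0.46/(23+t) gives 0.46(23+t) = t, so 0.54·t = 0.46×23.
t* = 0.46×23/0.54 = 19.59 min.

19.59 min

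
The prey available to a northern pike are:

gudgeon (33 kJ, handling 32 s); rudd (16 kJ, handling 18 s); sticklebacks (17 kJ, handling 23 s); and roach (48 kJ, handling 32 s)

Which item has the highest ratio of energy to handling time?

In descending order of E/h:
roach: 48/32 = 1.5 kJ/s
gudgeon: 33/32 = 1.03 kJ/s
rudd: 16/18 = 0.889 kJ/s
sticklebacks: 17/23 = 0.739 kJ/s

roach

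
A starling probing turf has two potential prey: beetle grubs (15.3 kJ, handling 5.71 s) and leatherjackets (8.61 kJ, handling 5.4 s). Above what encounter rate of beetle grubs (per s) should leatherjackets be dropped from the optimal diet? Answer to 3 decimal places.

0.257 per s

Drop leatherjackets once their profitability E₂/h₂ falls below the rate achievable on beetle grubs alone: E₂/h₂ = λE₁/(1 + λh₁).
Solve for λ: λE₁h₂ = E₂(1 + λh₁) → λ(E₁h₂ − E₂h₁) = E₂ → λ = E₂/(E₁h₂ − E₂h₁).
λ = 8.61/(15.3×5.4 − 8.61×5.71) = 8.61/33.46 = 0.2573 per s.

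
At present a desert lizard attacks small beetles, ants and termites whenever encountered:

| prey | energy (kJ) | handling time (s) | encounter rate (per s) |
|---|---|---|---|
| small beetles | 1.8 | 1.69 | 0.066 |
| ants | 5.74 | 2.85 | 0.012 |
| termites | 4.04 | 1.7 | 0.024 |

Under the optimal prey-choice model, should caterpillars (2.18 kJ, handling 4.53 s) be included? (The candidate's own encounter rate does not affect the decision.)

Yes

Current rate: (0.066×1.8 + 0.012×5.74 + 0.024×4.04)/(1 + 0.066×1.69 + 0.012×2.85 + 0.024×1.7) = 0.2399 kJ/s.
caterpillars: E/h = 2.18/4.53 = 0.4812 kJ/s.
Since 0.4812 > R, including caterpillars increases the long-run rate.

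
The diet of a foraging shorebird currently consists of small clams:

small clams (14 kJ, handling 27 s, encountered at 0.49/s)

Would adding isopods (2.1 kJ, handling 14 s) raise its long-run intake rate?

Intake rate on the current diet: R = (0.49×14) / (1 + 0.49×27) = 6.86/14.23 = 0.4821 kJ/s.
isopods: E/h = 2.1/14 = 0.15 kJ/s.
Since 0.15 < R, time spent handling isopods is better spent searching.

No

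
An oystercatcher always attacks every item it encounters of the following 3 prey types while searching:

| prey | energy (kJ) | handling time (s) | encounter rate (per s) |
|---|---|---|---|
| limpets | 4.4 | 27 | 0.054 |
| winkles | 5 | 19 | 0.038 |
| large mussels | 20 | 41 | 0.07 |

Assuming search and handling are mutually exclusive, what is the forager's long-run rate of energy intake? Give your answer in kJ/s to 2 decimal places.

0.30 kJ/s

R = Σλ_iE_i / (1 + Σλ_ih_i)
Numerator: 0.054×4.4 + 0.038×5 + 0.07×20 = 1.828
Denominator: 1 + 0.054×27 + 0.038×19 + 0.07×41 = 6.05
R = 1.828/6.05 = 0.3021 kJ/s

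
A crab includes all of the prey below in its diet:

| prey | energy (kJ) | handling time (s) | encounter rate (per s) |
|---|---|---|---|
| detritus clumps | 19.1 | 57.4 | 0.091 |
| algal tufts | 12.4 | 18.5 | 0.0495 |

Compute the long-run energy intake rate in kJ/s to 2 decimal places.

0.33 kJ/s

Energy encountered per unit search time: 0.091×19.1 + 0.0495×12.4 = 2.352 kJ/s.
Handling time per unit search time: 0.091×57.4 + 0.0495×18.5 = 6.139.
Rate = 2.352/(1 + 6.139) = 0.3294 kJ/s.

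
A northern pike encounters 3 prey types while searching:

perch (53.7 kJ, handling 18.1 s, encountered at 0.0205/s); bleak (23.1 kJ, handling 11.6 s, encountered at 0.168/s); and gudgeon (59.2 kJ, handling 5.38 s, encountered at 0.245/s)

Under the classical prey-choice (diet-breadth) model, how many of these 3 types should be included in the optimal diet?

Profitabilities (E/h, kJ/s): gudgeon 11, perch 2.97, bleak 1.99. Add prey in this order while the next type's profitability exceeds the intake rate on those already taken.
Rate on top 1: 6.257. perch: 2.97 < 6.257 → exclude; stop.
Optimal diet: gudgeon — 1 of 3 types.

1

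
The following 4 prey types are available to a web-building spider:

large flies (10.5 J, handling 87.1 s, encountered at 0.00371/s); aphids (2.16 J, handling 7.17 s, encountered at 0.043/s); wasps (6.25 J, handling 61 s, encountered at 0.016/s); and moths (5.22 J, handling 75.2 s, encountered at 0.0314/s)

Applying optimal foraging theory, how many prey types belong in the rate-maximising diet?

Rank by E/h (J/s): aphids 0.301, large flies 0.121, wasps 0.102, moths 0.0694. Include each in turn until the next type's E/h falls below the running intake rate.
Rate on top 1: 0.07099. large flies: 0.121 > 0.07099 → include.
Rate on top 2: 0.08081. wasps: 0.102 > 0.08081 → include.
Rate on top 3: 0.08891. moths: 0.0694 < 0.08891 → exclude; stop.
Optimal diet: aphids, large flies, wasps — 3 of 4 types.

3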